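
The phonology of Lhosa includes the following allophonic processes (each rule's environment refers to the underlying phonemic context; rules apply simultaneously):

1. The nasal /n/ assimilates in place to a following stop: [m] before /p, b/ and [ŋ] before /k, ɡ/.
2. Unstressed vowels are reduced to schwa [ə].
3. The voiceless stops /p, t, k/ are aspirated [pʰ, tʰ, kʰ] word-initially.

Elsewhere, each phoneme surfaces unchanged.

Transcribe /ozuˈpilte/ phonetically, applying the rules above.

/o/ (word-initial) occurs in an unstressed syllable → [ə] by rule 2.
/z/ stays [z].
/u/ (between /z/ and /p/) occurs in an unstressed syllable → [ə] by rule 2.
/p/ (between /u/ and /i/) is in the target of rule 3 but the environment (word-initially) is not met → [p].
/i/ — between /p/ and /l/; rule 2 does not apply here → [i].
/l/ — not in any rule's target class → [l].
/t/ (between /l/ and /e/) is in the target of rule 3 but the environment (word-initially) is not met → [t].
/e/ (word-final): in an unstressed syllable, so rule 2 applies → [ə].

[əzəˈpiltə]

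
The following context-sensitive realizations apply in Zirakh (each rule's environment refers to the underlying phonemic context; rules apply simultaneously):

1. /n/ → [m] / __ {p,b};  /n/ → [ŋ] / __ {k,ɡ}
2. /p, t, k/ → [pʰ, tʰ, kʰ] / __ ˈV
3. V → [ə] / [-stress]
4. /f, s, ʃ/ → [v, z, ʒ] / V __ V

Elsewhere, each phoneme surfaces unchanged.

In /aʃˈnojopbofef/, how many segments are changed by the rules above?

5

Segments that undergo a rule: /a/ → [ə] (rule 3); /o/ → [ə] (rule 3); /o/ → [ə] (rule 3); /f/ → [v] (rule 4); /e/ → [ə] (rule 3).
All other segments surface unchanged.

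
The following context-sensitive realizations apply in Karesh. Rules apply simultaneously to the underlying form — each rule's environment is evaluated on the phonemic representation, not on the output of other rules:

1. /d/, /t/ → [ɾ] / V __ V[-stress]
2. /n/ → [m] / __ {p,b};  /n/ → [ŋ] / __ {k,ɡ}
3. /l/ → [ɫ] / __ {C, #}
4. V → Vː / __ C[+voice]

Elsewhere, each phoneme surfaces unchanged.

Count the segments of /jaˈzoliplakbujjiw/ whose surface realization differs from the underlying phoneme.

4

Segments that undergo a rule: /a/ → [aː] (rule 4); /o/ → [oː] (rule 4); /u/ → [uː] (rule 4); /i/ → [iː] (rule 4).
All other segments surface unchanged.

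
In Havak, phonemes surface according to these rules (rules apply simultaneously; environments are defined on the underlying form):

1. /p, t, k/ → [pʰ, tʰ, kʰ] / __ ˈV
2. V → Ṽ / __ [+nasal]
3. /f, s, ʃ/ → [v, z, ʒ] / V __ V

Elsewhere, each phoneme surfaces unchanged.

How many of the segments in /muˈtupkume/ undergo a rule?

Segments that undergo a rule: /t/ → [tʰ] (rule 1); /u/ → [ũ] (rule 2).
All other segments surface unchanged.

2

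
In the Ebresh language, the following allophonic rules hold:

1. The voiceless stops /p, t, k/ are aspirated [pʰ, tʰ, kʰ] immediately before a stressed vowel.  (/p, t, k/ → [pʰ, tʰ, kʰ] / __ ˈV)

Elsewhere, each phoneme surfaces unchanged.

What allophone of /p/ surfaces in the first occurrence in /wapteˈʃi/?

[p]

/p/ (between /a/ and /t/) is in the target of rule 1 but the environment (immediately before a stressed vowel) is not met → [p].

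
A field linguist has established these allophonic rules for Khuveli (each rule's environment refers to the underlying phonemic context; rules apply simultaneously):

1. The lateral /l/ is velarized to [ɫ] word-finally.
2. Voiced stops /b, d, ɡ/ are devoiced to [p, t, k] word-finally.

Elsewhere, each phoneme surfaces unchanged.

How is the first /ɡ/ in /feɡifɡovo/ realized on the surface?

[ɡ]

/ɡ/ — between /e/ and /i/; rule 2 does not apply here → [ɡ].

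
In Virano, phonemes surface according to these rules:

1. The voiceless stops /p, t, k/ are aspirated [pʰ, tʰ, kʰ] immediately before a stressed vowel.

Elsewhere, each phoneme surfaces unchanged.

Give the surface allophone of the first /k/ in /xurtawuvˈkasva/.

/k/ — between /v/ and /a/, immediately before a stressed vowel — surfaces as [kʰ] (rule 1).

[kʰ]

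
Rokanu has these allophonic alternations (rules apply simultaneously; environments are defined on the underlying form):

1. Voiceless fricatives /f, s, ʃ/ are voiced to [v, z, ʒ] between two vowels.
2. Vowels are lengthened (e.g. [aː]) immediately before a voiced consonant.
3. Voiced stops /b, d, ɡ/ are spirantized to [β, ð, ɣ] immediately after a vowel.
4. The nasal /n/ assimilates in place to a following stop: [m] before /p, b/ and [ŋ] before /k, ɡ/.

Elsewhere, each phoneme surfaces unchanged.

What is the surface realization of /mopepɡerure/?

/m/ (word-initial) is unaffected → [m].
/o/ (between /m/ and /p/): rule 2 targets it, but not before a voiced consonant → unchanged [o].
/p/ (between /o/ and /e/) is unaffected → [p].
/e/ (between /p/ and /p/): rule 2 targets it, but not before a voiced consonant → unchanged [e].
/p/ — not in any rule's target class → [p].
/ɡ/ (between /p/ and /e/): rule 3 targets it, but not immediately after a vowel → unchanged [ɡ].
/e/ — between /ɡ/ and /r/, before a voiced consonant — surfaces as [eː] (rule 2).
/r/ (between /e/ and /u/) is unaffected → [r].
/u/ meets the environment for rule 2 (before a voiced consonant) → [uː].
/r/ (between /u/ and /e/): no rule targets it → [r].
/e/ (word-final): rule 2 targets it, but not before a voiced consonant → unchanged [e].

[mopepɡeːruːre]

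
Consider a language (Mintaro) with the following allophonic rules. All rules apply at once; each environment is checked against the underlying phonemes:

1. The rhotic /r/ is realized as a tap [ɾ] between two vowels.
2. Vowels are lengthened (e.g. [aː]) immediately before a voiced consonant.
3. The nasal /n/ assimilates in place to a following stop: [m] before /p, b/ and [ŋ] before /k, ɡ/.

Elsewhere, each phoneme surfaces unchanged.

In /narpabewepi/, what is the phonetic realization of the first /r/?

/r/ (between /a/ and /p/) fails the environment for rule 1, so it stays [r].

[r]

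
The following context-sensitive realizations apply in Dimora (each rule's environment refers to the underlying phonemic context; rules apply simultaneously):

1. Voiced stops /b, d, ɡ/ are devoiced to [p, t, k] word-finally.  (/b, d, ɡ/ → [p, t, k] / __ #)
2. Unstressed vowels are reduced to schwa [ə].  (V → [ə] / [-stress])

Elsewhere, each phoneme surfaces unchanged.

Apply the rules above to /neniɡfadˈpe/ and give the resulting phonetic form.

Rule 2 applies to /e/ (between /n/ and /n/: in an unstressed syllable) → [ə].
/i/ (between /n/ and /ɡ/) occurs in an unstressed syllable → [ə] by rule 2.
/ɡ/ (between /i/ and /f/) is in the target of rule 1 but the environment (word-finally) is not met → [ɡ].
/a/ (between /f/ and /d/) occurs in an unstressed syllable → [ə] by rule 2.
/d/ (between /a/ and /p/) is in the target of rule 1 but the environment (word-finally) is not met → [d].
/e/ — word-final; rule 2 does not apply here → [e].

[nənəɡfədˈpe]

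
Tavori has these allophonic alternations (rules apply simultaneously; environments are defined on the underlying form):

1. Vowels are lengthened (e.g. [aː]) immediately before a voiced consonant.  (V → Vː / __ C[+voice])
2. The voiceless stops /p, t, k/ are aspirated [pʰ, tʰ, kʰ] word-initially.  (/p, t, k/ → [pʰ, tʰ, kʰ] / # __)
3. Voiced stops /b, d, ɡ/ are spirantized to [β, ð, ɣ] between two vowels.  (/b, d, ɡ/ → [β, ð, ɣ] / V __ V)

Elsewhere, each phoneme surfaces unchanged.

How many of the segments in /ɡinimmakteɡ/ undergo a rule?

3

Segments that undergo a rule: /i/ → [iː] (rule 1); /i/ → [iː] (rule 1); /e/ → [eː] (rule 1).
All other segments surface unchanged.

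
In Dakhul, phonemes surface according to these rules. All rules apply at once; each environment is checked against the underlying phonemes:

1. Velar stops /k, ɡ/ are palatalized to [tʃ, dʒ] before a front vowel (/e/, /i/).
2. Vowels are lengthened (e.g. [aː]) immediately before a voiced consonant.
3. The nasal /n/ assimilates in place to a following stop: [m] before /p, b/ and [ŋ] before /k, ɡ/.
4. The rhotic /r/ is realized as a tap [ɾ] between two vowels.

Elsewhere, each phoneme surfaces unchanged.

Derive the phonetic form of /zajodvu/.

/z/ — not in any rule's target class → [z].
/a/ (between /z/ and /j/) occurs before a voiced consonant → [aː] by rule 2.
/j/ stays [j].
/o/ (between /j/ and /d/) occurs before a voiced consonant → [oː] by rule 2.
/d/ (between /o/ and /v/) is unaffected → [d].
/v/ (between /d/ and /u/) is unaffected → [v].
/u/ (word-final) is in the target of rule 2 but the environment (before a voiced consonant) is not met → [u].

[zaːjoːdvu]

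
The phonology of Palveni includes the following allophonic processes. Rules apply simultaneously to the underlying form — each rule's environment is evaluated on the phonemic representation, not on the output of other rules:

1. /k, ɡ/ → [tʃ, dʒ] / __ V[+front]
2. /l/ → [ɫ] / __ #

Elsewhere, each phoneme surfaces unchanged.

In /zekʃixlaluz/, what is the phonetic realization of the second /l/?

/l/ (between /a/ and /u/) is in the target of rule 2 but the environment (word-finally) is not met → [l].

[l]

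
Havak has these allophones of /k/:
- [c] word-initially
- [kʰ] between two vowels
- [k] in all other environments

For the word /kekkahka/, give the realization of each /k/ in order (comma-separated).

Occurrence 1 (position 1): word-initially → [c].
Occurrence 2 (position 3): no conditioning environment matches → elsewhere allophone [k].
Occurrence 3 (position 4): no conditioning environment matches → elsewhere allophone [k].
Occurrence 4 (position 7): no conditioning environment matches → elsewhere allophone [k].

[c], [k], [k], [k]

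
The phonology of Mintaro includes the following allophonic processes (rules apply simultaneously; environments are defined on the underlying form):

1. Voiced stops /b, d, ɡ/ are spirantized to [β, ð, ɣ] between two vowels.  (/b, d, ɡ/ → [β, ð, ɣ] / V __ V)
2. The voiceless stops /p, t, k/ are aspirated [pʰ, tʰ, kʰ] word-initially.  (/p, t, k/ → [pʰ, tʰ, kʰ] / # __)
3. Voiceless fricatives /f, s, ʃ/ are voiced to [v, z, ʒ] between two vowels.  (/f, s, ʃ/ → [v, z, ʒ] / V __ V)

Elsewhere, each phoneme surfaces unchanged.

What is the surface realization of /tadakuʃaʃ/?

[tʰaðakuʒaʃ]

Rule 2 applies to /t/ (word-initial: word-initially) → [tʰ].
/a/ — not in any rule's target class → [a].
Rule 1 applies to /d/ (between /a/ and /a/: between two vowels) → [ð].
/a/ (between /d/ and /k/): no rule targets it → [a].
/k/ — between /a/ and /u/; rule 2 does not apply here → [k].
/u/ stays [u].
/ʃ/ — between /u/ and /a/, between two vowels — surfaces as [ʒ] (rule 3).
/a/ — not in any rule's target class → [a].
/ʃ/ (word-final) is in the target of rule 3 but the environment (between two vowels) is not met → [ʃ].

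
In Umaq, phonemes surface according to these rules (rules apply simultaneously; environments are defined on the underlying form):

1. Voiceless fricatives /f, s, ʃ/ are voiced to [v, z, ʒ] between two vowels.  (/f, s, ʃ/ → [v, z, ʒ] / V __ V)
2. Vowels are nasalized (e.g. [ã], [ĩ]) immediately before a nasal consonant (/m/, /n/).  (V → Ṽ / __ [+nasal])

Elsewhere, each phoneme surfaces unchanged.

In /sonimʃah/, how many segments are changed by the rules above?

Segments that undergo a rule: /o/ → [õ] (rule 2); /i/ → [ĩ] (rule 2).
All other segments surface unchanged.

2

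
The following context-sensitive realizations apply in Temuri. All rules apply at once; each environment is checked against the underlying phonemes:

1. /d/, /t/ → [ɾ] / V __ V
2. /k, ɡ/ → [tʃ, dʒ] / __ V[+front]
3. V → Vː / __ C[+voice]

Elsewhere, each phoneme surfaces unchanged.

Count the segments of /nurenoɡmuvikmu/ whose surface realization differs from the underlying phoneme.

Segments that undergo a rule: /u/ → [uː] (rule 3); /e/ → [eː] (rule 3); /o/ → [oː] (rule 3); /u/ → [uː] (rule 3).
All other segments surface unchanged.

4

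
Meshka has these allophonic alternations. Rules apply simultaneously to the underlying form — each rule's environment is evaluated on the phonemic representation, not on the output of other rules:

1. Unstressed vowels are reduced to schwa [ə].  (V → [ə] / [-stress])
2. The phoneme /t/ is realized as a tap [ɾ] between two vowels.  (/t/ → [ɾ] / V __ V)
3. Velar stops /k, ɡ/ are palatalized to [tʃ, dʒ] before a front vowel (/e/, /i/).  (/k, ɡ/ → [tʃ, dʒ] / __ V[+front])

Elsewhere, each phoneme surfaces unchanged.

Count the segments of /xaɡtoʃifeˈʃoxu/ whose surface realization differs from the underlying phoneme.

5

Segments that undergo a rule: /a/ → [ə] (rule 1); /o/ → [ə] (rule 1); /i/ → [ə] (rule 1); /e/ → [ə] (rule 1); /u/ → [ə] (rule 1).
All other segments surface unchanged.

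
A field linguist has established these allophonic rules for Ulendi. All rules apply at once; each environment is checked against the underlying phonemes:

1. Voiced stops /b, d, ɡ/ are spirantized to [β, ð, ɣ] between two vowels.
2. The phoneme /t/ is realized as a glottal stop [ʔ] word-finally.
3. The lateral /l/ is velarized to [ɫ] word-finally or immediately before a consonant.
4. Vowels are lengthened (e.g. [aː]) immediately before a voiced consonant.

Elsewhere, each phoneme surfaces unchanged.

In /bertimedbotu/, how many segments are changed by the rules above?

3

Segments that undergo a rule: /e/ → [eː] (rule 4); /i/ → [iː] (rule 4); /e/ → [eː] (rule 4).
All other segments surface unchanged.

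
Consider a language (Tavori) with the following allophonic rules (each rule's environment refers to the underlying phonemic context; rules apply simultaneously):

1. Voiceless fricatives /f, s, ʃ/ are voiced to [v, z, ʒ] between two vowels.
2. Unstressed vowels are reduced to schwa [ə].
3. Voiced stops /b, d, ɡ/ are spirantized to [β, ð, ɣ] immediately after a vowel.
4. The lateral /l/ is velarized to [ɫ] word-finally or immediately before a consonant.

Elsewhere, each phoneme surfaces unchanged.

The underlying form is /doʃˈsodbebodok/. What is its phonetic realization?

/d/ (word-initial) fails the environment for rule 3, so it stays [d].
Rule 2 applies to /o/ (between /d/ and /ʃ/: in an unstressed syllable) → [ə].
/ʃ/ (between /o/ and /s/): rule 1 targets it, but not between two vowels → unchanged [ʃ].
/s/ — between /ʃ/ and /o/; rule 1 does not apply here → [s].
/o/ (between /s/ and /d/) is in the target of rule 2 but the environment (in an unstressed syllable) is not met → [o].
/d/ (between /o/ and /b/): immediately after a vowel, so rule 3 applies → [ð].
/b/ (between /d/ and /e/) is in the target of rule 3 but the environment (immediately after a vowel) is not met → [b].
/e/ (between /b/ and /b/) occurs in an unstressed syllable → [ə] by rule 2.
/b/ meets the environment for rule 3 (immediately after a vowel) → [β].
Rule 2 applies to /o/ (between /b/ and /d/: in an unstressed syllable) → [ə].
/d/ (between /o/ and /o/): immediately after a vowel, so rule 3 applies → [ð].
/o/ — between /d/ and /k/, in an unstressed syllable — surfaces as [ə] (rule 2).
/k/ (word-final): no rule targets it → [k].

[dəʃˈsoðbəβəðək]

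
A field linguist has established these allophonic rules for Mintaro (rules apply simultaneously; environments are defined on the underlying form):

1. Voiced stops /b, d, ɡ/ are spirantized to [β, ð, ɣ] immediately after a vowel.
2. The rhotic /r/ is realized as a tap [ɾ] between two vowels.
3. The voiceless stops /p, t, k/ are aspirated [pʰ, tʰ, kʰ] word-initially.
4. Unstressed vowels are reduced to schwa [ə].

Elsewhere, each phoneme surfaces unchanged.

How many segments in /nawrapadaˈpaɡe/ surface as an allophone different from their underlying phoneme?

7

Segments that undergo a rule: /a/ → [ə] (rule 4); /a/ → [ə] (rule 4); /a/ → [ə] (rule 4); /d/ → [ð] (rule 1); /a/ → [ə] (rule 4); /ɡ/ → [ɣ] (rule 1); /e/ → [ə] (rule 4).
All other segments surface unchanged.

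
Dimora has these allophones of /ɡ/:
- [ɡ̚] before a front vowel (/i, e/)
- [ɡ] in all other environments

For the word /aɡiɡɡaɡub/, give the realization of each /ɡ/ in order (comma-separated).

Occurrence 1 (position 2): before a front vowel (/i, e/) → [ɡ̚].
Occurrence 2 (position 4): no conditioning environment matches → elsewhere allophone [ɡ].
Occurrence 3 (position 5): no conditioning environment matches → elsewhere allophone [ɡ].
Occurrence 4 (position 7): no conditioning environment matches → elsewhere allophone [ɡ].

[ɡ̚], [ɡ], [ɡ], [ɡ]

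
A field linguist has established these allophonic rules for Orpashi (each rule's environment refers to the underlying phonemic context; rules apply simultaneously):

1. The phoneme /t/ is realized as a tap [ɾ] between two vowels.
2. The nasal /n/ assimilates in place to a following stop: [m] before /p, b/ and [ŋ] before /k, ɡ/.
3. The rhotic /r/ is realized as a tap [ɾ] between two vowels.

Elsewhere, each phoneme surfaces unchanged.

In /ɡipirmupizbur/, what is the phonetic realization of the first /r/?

[r]

/r/ (between /i/ and /m/): rule 3 targets it, but not between two vowels → unchanged [r].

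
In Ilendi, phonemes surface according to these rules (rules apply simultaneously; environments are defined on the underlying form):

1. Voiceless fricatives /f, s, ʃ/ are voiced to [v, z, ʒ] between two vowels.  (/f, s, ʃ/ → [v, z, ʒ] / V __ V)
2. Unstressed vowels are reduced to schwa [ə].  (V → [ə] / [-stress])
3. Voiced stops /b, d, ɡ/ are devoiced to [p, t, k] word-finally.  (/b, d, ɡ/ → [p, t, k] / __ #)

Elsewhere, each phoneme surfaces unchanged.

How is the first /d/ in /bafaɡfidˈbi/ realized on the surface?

/d/ — between /i/ and /b/; rule 3 does not apply here → [d].

[d]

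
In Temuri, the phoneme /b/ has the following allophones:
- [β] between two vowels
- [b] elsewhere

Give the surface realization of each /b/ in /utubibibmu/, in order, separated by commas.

Occurrence 1 (position 4): between two vowels → [β].
Occurrence 2 (position 6): between two vowels → [β].
Occurrence 3 (position 8): no conditioning environment matches → elsewhere allophone [b].

[β], [β], [b]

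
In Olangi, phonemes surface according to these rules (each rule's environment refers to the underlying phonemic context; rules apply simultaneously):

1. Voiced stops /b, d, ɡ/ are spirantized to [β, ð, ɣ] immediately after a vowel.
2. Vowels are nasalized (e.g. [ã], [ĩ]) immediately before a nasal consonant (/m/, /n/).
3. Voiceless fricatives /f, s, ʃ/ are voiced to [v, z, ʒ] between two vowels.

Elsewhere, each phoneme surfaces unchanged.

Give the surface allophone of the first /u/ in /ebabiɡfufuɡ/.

[u]

/u/ (between /f/ and /f/) fails the environment for rule 2, so it stays [u].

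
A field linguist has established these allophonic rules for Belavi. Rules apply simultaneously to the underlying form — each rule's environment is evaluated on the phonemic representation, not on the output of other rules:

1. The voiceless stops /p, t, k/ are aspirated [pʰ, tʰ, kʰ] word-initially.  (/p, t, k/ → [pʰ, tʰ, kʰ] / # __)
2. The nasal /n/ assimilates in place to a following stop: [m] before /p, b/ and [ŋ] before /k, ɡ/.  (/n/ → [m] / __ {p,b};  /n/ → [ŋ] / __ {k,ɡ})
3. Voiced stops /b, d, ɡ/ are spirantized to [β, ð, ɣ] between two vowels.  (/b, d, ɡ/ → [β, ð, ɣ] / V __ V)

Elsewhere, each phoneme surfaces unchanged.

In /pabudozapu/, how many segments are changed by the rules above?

Segments that undergo a rule: /p/ → [pʰ] (rule 1); /b/ → [β] (rule 3); /d/ → [ð] (rule 3).
All other segments surface unchanged.

3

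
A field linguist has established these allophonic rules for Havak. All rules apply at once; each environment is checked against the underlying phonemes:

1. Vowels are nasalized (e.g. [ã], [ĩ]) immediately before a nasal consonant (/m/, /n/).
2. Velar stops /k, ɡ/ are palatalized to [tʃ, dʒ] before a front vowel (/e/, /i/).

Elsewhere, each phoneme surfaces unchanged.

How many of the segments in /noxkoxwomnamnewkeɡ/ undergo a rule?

Segments that undergo a rule: /o/ → [õ] (rule 1); /a/ → [ã] (rule 1); /k/ → [tʃ] (rule 2).
All other segments surface unchanged.

3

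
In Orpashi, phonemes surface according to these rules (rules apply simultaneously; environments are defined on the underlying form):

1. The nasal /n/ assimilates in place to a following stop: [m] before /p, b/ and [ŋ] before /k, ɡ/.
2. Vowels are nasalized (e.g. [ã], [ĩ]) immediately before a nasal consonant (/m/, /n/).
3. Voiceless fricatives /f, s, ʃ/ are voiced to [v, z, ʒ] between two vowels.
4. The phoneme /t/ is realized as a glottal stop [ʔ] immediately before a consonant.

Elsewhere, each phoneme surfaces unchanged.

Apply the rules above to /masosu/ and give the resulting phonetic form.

/m/ (word-initial): no rule targets it → [m].
/a/ (between /m/ and /s/) is in the target of rule 2 but the environment (before a nasal consonant) is not met → [a].
/s/ meets the environment for rule 3 (between two vowels) → [z].
/o/ (between /s/ and /s/) fails the environment for rule 2, so it stays [o].
/s/ meets the environment for rule 3 (between two vowels) → [z].
/u/ (word-final) fails the environment for rule 2, so it stays [u].

[mazozu]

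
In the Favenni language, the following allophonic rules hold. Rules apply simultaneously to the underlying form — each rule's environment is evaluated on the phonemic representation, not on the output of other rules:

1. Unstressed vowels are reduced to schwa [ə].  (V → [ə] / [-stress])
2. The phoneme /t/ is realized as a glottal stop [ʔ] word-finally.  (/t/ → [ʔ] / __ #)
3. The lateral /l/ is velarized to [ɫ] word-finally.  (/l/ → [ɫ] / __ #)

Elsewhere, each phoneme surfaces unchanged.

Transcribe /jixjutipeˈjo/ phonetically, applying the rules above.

/j/ — not in any rule's target class → [j].
/i/ — between /j/ and /x/, in an unstressed syllable — surfaces as [ə] (rule 1).
/x/ (between /i/ and /j/): no rule targets it → [x].
/j/ (between /x/ and /u/) is unaffected → [j].
Rule 1 applies to /u/ (between /j/ and /t/: in an unstressed syllable) → [ə].
/t/ (between /u/ and /i/) is in the target of rule 2 but the environment (word-finally) is not met → [t].
/i/ (between /t/ and /p/): in an unstressed syllable, so rule 1 applies → [ə].
/p/ stays [p].
/e/ — between /p/ and /j/, in an unstressed syllable — surfaces as [ə] (rule 1).
/j/ — not in any rule's target class → [j].
/o/ (word-final) is in the target of rule 1 but the environment (in an unstressed syllable) is not met → [o].

[jəxjətəpəˈjo]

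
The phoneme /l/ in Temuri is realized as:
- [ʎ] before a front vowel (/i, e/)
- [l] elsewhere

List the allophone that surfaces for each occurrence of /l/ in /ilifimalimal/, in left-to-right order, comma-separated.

[ʎ], [ʎ], [l]

Occurrence 1 (position 2): before a front vowel (/i, e/) → [ʎ].
Occurrence 2 (position 8): before a front vowel (/i, e/) → [ʎ].
Occurrence 3 (position 12): no conditioning environment matches → elsewhere allophone [l].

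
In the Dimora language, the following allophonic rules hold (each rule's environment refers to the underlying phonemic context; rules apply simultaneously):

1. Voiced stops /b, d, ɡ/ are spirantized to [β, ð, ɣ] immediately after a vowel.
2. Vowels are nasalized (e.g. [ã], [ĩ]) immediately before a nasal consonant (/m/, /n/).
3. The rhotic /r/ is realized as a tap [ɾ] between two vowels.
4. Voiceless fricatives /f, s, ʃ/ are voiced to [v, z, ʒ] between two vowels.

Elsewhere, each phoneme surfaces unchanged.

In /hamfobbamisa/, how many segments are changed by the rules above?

4

Segments that undergo a rule: /a/ → [ã] (rule 2); /b/ → [β] (rule 1); /a/ → [ã] (rule 2); /s/ → [z] (rule 4).
All other segments surface unchanged.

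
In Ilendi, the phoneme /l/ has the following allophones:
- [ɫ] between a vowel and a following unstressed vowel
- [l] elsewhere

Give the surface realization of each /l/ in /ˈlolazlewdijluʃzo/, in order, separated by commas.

[l], [ɫ], [l], [l]

Occurrence 1 (position 1): no conditioning environment matches → elsewhere allophone [l].
Occurrence 2 (position 3): between a vowel and a following unstressed vowel → [ɫ].
Occurrence 3 (position 6): no conditioning environment matches → elsewhere allophone [l].
Occurrence 4 (position 12): no conditioning environment matches → elsewhere allophone [l].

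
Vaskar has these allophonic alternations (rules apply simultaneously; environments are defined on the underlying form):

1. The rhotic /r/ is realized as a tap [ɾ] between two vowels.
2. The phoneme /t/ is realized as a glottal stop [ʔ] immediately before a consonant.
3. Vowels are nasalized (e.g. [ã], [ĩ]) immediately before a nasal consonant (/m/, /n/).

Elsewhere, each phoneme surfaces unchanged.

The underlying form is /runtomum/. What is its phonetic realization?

/r/ (word-initial): rule 1 targets it, but not between two vowels → unchanged [r].
/u/ meets the environment for rule 3 (before a nasal consonant) → [ũ].
/t/ — between /n/ and /o/; rule 2 does not apply here → [t].
Rule 3 applies to /o/ (between /t/ and /m/: before a nasal consonant) → [õ].
/u/ (between /m/ and /m/) occurs before a nasal consonant → [ũ] by rule 3.

[rũntõmũm]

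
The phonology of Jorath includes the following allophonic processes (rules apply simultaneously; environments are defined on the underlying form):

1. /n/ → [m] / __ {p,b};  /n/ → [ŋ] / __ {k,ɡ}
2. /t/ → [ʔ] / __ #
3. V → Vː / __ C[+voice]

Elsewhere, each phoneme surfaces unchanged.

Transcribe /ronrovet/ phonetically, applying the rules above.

[roːnroːveʔ]

/r/ (word-initial) is unaffected → [r].
Rule 3 applies to /o/ (between /r/ and /n/: before a voiced consonant) → [oː].
/n/ (between /o/ and /r/): rule 1 targets it, but not before a labial or velar stop → unchanged [n].
/r/ — not in any rule's target class → [r].
Rule 3 applies to /o/ (between /r/ and /v/: before a voiced consonant) → [oː].
/v/ (between /o/ and /e/) is unaffected → [v].
/e/ (between /v/ and /t/): rule 3 targets it, but not before a voiced consonant → unchanged [e].
/t/ (word-final): word-finally, so rule 2 applies → [ʔ].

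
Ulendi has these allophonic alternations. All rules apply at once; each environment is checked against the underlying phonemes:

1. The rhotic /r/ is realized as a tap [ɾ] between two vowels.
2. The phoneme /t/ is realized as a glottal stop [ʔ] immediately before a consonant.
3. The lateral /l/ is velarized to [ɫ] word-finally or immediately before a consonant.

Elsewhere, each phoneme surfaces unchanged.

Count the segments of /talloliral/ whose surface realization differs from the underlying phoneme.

Segments that undergo a rule: /l/ → [ɫ] (rule 3); /r/ → [ɾ] (rule 1); /l/ → [ɫ] (rule 3).
All other segments surface unchanged.

3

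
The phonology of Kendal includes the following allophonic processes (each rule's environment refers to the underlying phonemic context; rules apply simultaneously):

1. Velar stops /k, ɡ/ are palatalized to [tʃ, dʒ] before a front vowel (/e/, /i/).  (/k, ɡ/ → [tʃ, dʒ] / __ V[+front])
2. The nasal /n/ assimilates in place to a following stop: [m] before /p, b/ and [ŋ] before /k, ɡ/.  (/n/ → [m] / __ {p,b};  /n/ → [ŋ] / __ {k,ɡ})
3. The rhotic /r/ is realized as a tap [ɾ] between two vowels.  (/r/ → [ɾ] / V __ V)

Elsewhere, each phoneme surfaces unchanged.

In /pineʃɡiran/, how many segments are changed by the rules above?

Segments that undergo a rule: /ɡ/ → [dʒ] (rule 1); /r/ → [ɾ] (rule 3).
All other segments surface unchanged.

2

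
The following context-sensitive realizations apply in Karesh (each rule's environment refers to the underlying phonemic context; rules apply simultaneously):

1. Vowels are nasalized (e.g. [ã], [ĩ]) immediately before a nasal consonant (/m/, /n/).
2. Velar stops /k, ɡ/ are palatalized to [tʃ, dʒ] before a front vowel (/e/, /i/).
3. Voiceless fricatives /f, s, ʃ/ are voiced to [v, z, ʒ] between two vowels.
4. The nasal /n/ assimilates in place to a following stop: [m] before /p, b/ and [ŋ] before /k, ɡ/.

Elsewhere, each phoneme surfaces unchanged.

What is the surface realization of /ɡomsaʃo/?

[ɡõmsaʒo]

/ɡ/ (word-initial) is in the target of rule 2 but the environment (before a front vowel) is not met → [ɡ].
/o/ — between /ɡ/ and /m/, before a nasal consonant — surfaces as [õ] (rule 1).
/s/ (between /m/ and /a/) fails the environment for rule 3, so it stays [s].
/a/ (between /s/ and /ʃ/): rule 1 targets it, but not before a nasal consonant → unchanged [a].
/ʃ/ meets the environment for rule 3 (between two vowels) → [ʒ].
/o/ — word-final; rule 1 does not apply here → [o].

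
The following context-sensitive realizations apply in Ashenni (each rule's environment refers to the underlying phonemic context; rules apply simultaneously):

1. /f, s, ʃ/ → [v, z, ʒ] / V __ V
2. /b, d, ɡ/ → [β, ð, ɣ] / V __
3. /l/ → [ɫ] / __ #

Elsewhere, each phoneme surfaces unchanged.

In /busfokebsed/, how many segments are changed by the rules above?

Segments that undergo a rule: /b/ → [β] (rule 2); /d/ → [ð] (rule 2).
All other segments surface unchanged.

2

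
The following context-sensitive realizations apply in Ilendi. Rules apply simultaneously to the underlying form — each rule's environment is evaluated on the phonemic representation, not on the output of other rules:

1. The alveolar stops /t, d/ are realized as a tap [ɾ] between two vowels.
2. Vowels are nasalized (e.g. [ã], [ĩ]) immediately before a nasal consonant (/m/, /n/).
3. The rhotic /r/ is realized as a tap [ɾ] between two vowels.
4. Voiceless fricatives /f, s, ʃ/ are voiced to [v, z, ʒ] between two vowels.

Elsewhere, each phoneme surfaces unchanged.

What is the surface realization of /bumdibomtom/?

[bũmdibõmtõm]

/u/ — between /b/ and /m/, before a nasal consonant — surfaces as [ũ] (rule 2).
/d/ (between /m/ and /i/): rule 1 targets it, but not between two vowels → unchanged [d].
/i/ (between /d/ and /b/) fails the environment for rule 2, so it stays [i].
/o/ (between /b/ and /m/): before a nasal consonant, so rule 2 applies → [õ].
/t/ (between /m/ and /o/) fails the environment for rule 1, so it stays [t].
Rule 2 applies to /o/ (between /t/ and /m/: before a nasal consonant) → [õ].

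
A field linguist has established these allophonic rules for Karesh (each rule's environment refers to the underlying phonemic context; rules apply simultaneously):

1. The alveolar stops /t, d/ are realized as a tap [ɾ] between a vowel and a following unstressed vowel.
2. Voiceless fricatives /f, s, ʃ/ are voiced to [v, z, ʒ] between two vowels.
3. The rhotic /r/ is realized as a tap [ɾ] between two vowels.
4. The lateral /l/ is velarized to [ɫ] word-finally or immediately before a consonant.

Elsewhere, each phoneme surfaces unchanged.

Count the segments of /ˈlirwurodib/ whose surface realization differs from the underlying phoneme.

2

Segments that undergo a rule: /r/ → [ɾ] (rule 3); /d/ → [ɾ] (rule 1).
All other segments surface unchanged.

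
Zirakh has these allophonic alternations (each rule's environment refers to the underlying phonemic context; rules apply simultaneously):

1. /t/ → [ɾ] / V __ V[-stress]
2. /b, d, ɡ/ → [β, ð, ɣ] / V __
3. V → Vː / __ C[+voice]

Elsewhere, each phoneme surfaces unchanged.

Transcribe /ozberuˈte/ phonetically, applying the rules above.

/o/ (word-initial): before a voiced consonant, so rule 3 applies → [oː].
/z/ (between /o/ and /b/): no rule targets it → [z].
/b/ (between /z/ and /e/): rule 2 targets it, but not immediately after a vowel → unchanged [b].
/e/ meets the environment for rule 3 (before a voiced consonant) → [eː].
/r/ (between /e/ and /u/): no rule targets it → [r].
/u/ (between /r/ and /t/) is in the target of rule 3 but the environment (before a voiced consonant) is not met → [u].
/t/ (between /u/ and /e/): rule 1 targets it, but not between a vowel and a following unstressed vowel → unchanged [t].
/e/ — word-final; rule 3 does not apply here → [e].

[oːzbeːruˈte]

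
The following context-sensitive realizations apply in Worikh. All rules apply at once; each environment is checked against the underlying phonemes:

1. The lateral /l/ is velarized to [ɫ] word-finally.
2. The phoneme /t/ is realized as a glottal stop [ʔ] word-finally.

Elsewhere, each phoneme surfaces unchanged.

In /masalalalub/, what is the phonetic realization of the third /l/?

/l/ — between /a/ and /u/; rule 1 does not apply here → [l].

[l]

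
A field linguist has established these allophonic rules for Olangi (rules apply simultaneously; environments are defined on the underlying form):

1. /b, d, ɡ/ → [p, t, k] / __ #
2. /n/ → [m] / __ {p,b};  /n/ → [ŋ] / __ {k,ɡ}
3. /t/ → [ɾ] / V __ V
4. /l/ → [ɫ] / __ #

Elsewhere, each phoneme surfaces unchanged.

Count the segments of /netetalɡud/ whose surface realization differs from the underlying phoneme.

Segments that undergo a rule: /t/ → [ɾ] (rule 3); /t/ → [ɾ] (rule 3); /d/ → [t] (rule 1).
All other segments surface unchanged.

3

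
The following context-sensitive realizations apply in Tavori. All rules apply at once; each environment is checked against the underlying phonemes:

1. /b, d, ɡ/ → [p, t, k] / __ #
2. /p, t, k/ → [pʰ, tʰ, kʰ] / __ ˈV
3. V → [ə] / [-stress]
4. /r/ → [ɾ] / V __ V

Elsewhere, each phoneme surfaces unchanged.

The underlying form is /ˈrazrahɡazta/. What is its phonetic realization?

[ˈrazrəhɡəztə]

/r/ — word-initial; rule 4 does not apply here → [r].
/a/ (between /r/ and /z/): rule 3 targets it, but not in an unstressed syllable → unchanged [a].
/z/ (between /a/ and /r/) is unaffected → [z].
/r/ (between /z/ and /a/): rule 4 targets it, but not between two vowels → unchanged [r].
Rule 3 applies to /a/ (between /r/ and /h/: in an unstressed syllable) → [ə].
/h/ stays [h].
/ɡ/ (between /h/ and /a/) is in the target of rule 1 but the environment (word-finally) is not met → [ɡ].
/a/ meets the environment for rule 3 (in an unstressed syllable) → [ə].
/z/ — not in any rule's target class → [z].
/t/ — between /z/ and /a/; rule 2 does not apply here → [t].
/a/ (word-final) occurs in an unstressed syllable → [ə] by rule 3.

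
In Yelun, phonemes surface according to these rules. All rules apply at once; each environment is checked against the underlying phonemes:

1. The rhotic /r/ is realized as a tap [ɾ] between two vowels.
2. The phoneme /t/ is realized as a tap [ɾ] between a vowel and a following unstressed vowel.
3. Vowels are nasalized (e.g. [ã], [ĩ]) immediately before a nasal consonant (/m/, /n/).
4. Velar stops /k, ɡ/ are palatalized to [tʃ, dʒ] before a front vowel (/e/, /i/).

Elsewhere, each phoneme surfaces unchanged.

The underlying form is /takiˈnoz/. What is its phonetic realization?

/t/ — word-initial; rule 2 does not apply here → [t].
/a/ (between /t/ and /k/): rule 3 targets it, but not before a nasal consonant → unchanged [a].
/k/ meets the environment for rule 4 (before a front vowel) → [tʃ].
/i/ — between /k/ and /n/, before a nasal consonant — surfaces as [ĩ] (rule 3).
/n/ (between /i/ and /o/) is unaffected → [n].
/o/ — between /n/ and /z/; rule 3 does not apply here → [o].
/z/ (word-final) is unaffected → [z].

[tatʃĩˈnoz]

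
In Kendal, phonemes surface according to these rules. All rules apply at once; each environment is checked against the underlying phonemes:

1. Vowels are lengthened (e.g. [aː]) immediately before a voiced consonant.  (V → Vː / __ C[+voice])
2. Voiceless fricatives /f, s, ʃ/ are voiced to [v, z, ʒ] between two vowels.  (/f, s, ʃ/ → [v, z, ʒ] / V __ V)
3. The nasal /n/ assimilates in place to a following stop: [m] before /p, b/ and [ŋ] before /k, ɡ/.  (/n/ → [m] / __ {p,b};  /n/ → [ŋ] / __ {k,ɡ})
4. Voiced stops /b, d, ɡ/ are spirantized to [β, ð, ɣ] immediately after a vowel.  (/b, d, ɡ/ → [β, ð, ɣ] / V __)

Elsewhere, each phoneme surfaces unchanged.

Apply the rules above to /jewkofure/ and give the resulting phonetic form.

[jeːwkovuːre]

/j/ (word-initial): no rule targets it → [j].
Rule 1 applies to /e/ (between /j/ and /w/: before a voiced consonant) → [eː].
/w/ stays [w].
/k/ (between /w/ and /o/): no rule targets it → [k].
/o/ — between /k/ and /f/; rule 1 does not apply here → [o].
/f/ (between /o/ and /u/): between two vowels, so rule 2 applies → [v].
/u/ (between /f/ and /r/): before a voiced consonant, so rule 1 applies → [uː].
/r/ (between /u/ and /e/): no rule targets it → [r].
/e/ — word-final; rule 1 does not apply here → [e].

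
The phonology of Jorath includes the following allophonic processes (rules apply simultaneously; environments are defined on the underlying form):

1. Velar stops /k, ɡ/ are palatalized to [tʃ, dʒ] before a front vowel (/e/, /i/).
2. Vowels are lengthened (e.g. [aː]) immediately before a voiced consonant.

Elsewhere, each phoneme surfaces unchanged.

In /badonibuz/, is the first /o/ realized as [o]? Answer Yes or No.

Rule 2 applies to /o/ (between /d/ and /n/: before a voiced consonant) → [oː].
The actual realization is [oː], not [o].

No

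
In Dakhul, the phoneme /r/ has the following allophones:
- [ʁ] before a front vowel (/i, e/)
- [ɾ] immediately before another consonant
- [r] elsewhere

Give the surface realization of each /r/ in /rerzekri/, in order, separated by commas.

[ʁ], [ɾ], [ʁ]

Occurrence 1 (position 1): before a front vowel (/i, e/) → [ʁ].
Occurrence 2 (position 3): immediately before another consonant → [ɾ].
Occurrence 3 (position 7): before a front vowel (/i, e/) → [ʁ].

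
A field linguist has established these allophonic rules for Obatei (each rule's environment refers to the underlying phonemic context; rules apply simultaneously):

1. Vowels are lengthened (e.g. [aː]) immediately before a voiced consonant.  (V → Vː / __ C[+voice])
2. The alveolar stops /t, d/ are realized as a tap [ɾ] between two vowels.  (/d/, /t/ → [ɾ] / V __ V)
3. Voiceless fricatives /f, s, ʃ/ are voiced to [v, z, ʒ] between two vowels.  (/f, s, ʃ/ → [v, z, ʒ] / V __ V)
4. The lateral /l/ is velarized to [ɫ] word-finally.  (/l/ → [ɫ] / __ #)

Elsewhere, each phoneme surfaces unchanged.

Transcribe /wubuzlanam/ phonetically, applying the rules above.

[wuːbuːzlaːnaːm]

/w/ stays [w].
/u/ meets the environment for rule 1 (before a voiced consonant) → [uː].
/b/ (between /u/ and /u/) is unaffected → [b].
/u/ meets the environment for rule 1 (before a voiced consonant) → [uː].
/z/ (between /u/ and /l/): no rule targets it → [z].
/l/ (between /z/ and /a/) fails the environment for rule 4, so it stays [l].
/a/ meets the environment for rule 1 (before a voiced consonant) → [aː].
/n/ stays [n].
/a/ (between /n/ and /m/) occurs before a voiced consonant → [aː] by rule 1.
/m/ (word-final) is unaffected → [m].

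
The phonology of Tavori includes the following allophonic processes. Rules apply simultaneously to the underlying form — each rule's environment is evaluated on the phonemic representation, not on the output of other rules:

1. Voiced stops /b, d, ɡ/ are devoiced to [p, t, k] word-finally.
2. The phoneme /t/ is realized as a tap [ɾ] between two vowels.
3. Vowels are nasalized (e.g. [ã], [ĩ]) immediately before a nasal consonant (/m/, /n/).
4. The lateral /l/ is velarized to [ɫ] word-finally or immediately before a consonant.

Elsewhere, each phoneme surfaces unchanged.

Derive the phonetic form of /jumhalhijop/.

/j/ — not in any rule's target class → [j].
/u/ (between /j/ and /m/): before a nasal consonant, so rule 3 applies → [ũ].
/m/ (between /u/ and /h/) is unaffected → [m].
/h/ — not in any rule's target class → [h].
/a/ (between /h/ and /l/) is in the target of rule 3 but the environment (before a nasal consonant) is not met → [a].
/l/ meets the environment for rule 4 (word-finally or immediately before a consonant) → [ɫ].
/h/ (between /l/ and /i/): no rule targets it → [h].
/i/ (between /h/ and /j/) is in the target of rule 3 but the environment (before a nasal consonant) is not met → [i].
/j/ — not in any rule's target class → [j].
/o/ (between /j/ and /p/) is in the target of rule 3 but the environment (before a nasal consonant) is not met → [o].
/p/ (word-final) is unaffected → [p].

[jũmhaɫhijop]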